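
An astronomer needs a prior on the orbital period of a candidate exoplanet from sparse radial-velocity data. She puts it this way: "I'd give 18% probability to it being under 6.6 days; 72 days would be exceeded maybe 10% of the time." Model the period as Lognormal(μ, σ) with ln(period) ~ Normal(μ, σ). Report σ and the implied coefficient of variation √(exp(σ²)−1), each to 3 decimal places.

If T ~ Lognormal(μ,σ) then ln T ~ Normal(μ,σ), so the p-quantile of ln T is μ + z_p·σ.
ln(6.6) = 1.887 and ln(72) = 4.277; z_{0.18} = -0.9154, z_{0.9} = 1.282.
σ = (4.277 − 1.887)/(1.282 − (-0.9154)) = 1.088.
μ = 1.887 − (-0.9154)·1.088 = 2.883.
CV = √(exp(σ²)−1) = √(exp(1.1831)−1) = 1.505.

σ ≈ 1.088, CV ≈ 1.505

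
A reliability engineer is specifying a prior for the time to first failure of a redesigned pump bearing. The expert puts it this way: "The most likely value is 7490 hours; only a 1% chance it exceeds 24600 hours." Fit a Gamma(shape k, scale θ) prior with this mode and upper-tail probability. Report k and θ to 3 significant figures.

k ≈ 4.11, θ ≈ 2410

Gamma(k,θ) with k>1 has mode (k−1)θ, so θ = 7490/(k−1).
Need P(X < 24600) = 0.99 with θ tied to k this way. Start at k = 2, θ = 7490: P(X<24600) ≈ 0.839.
Too low — raise k to concentrate. Iterating converges to k ≈ 4.11.
Then θ = 7490/(4.11−1) ≈ 2410.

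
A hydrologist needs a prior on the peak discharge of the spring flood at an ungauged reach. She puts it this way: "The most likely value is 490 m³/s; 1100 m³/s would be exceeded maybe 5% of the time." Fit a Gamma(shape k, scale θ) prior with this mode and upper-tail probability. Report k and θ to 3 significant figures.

Gamma(k,θ) with k>1 has mode (k−1)θ, so θ = 490/(k−1).
Need P(X < 1100) = 0.95 with θ tied to k this way. Start at k = 2, θ = 490: P(X<1100) ≈ 0.656.
Too low — raise k to concentrate. Iterating converges to k ≈ 5.2.
Then θ = 490/(5.2−1) ≈ 117.

k ≈ 5.2, θ ≈ 117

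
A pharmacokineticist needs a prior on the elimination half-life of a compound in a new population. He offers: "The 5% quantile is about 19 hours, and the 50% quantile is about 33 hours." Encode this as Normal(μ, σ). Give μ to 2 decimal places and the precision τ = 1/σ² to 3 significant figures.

μ = 33.00, τ = 0.0138

For Normal(μ,σ), the p-quantile is μ + z_p·σ. Here z_{0.05} = -1.645, z_{0.5} = 0.
So 19 = μ − 1.645σ and 33 = μ + 0σ.
Subtracting: σ = (33 − 19)/(0 − (-1.645)) = 8.51.
Then μ = 19 − (-1.645)·8.51 = 33.00.
Precision τ = 1/σ² = 1/8.511² = 0.0138.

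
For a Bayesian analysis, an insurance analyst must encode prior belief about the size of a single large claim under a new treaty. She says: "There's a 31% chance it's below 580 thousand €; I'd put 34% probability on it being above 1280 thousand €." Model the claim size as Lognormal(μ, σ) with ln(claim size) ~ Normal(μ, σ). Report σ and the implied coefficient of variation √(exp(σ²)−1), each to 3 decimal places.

If T ~ Lognormal(μ,σ) then ln T ~ Normal(μ,σ), so the p-quantile of ln T is μ + z_p·σ.
ln(580) = 6.363 and ln(1280) = 7.155; z_{0.31} = -0.4959, z_{0.66} = 0.4125.
σ = (7.155 − 6.363)/(0.4125 − (-0.4959)) = 0.871.
μ = 6.363 − (-0.4959)·0.871 = 6.795.
CV = √(exp(σ²)−1) = √(exp(0.7595)−1) = 1.066.

σ ≈ 0.871, CV ≈ 1.066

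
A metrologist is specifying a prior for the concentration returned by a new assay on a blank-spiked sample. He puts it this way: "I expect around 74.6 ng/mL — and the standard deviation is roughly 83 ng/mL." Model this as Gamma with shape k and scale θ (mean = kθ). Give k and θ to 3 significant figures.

For Gamma(k, scale θ): mean = kθ, variance = kθ², so CV = 1/√k.
CV = SD/mean = 83/74.6 = 1.113, hence k = 1/CV² = 0.808.
Then θ = mean/k = 74.6/0.808 = 92.3.

k ≈ 0.808, θ ≈ 92.3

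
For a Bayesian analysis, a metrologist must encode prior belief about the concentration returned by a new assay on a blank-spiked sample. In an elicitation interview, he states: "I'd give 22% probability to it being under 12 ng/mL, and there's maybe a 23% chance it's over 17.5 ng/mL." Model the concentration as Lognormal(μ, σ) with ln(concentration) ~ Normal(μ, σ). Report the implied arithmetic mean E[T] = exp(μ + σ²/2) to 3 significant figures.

E[T] ≈ 15 ng/mL

If T ~ Lognormal(μ,σ) then ln T ~ Normal(μ,σ), so the p-quantile of ln T is μ + z_p·σ.
ln(12) = 2.485 and ln(17.5) = 2.862; z_{0.22} = -0.7722, z_{0.77} = 0.7388.
σ = (2.862 − 2.485)/(0.7388 − (-0.7722)) = 0.250.
μ = 2.485 − (-0.7722)·0.250 = 2.678.
E[T] = exp(μ + σ²/2) = exp(2.678 + 0.0312) = 15 ng/mL.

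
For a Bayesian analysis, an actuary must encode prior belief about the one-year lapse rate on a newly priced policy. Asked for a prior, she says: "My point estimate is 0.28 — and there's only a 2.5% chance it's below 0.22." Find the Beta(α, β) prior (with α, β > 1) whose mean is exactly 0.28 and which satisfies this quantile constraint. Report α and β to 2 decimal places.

α ≈ 55.80, β ≈ 143.48

With mean 0.28 fixed, write α = 0.28s, β = 0.72s where s = α+β.
Need P(θ < 0.22) = 0.025 under Beta(0.28s, 0.72s). Normal approximation: (q−m)/√(m(1−m)/s) ≈ z_{0.025} = -1.96, so s ≈ 0.28·0.72·(-1.96)²/(0.22−0.28)² = 215.1.
At s = 215.1: P(θ<0.22) ≈ 0.021. Adjusting to match 0.025 gives s ≈ 199.28.
So α = 0.28·199.28 ≈ 55.80, β = 0.72·199.28 ≈ 143.48.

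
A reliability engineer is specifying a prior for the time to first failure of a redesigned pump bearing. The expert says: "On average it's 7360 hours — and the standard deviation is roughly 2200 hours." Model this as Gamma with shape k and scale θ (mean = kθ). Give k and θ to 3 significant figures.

For Gamma(k, scale θ): mean = kθ, variance = kθ², so CV = 1/√k.
CV = SD/mean = 2200/7360 = 0.2989, hence k = 1/CV² = 11.2.
Then θ = mean/k = 7360/11.2 = 658.

k ≈ 11.2, θ ≈ 658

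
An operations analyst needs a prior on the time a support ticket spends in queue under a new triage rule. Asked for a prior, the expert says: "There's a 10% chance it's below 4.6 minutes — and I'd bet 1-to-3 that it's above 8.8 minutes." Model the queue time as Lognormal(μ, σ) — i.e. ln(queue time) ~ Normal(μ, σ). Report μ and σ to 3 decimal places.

If T ~ Lognormal(μ,σ) then ln T ~ Normal(μ,σ), so the p-quantile of ln T is μ + z_p·σ.
ln(4.6) = 1.526 and ln(8.8) = 2.175; z_{0.1} = -1.282, z_{0.75} = 0.6745.
σ = (2.175 − 1.526)/(0.6745 − (-1.282)) = 0.332.
μ = 1.526 − (-1.282)·0.332 = 1.951.

μ ≈ 1.951, σ ≈ 0.332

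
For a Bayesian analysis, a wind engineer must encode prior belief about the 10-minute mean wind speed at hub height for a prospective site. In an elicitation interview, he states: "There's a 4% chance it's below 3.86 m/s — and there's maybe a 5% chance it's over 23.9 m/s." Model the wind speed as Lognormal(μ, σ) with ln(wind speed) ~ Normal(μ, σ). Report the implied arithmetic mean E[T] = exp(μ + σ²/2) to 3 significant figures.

E[T] ≈ 11.4 m/s

If T ~ Lognormal(μ,σ) then ln T ~ Normal(μ,σ), so the p-quantile of ln T is μ + z_p·σ.
ln(3.86) = 1.351 and ln(23.9) = 3.174; z_{0.04} = -1.751, z_{0.95} = 1.645.
σ = (3.174 − 1.351)/(1.645 − (-1.751)) = 0.537.
μ = 1.351 − (-1.751)·0.537 = 2.291.
E[T] = exp(μ + σ²/2) = exp(2.291 + 0.1442) = 11.4 m/s.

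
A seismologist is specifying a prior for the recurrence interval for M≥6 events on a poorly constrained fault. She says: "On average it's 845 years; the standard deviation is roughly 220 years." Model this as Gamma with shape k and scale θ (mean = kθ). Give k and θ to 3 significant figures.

For Gamma(k, scale θ): mean = kθ, variance = kθ², so CV = 1/√k.
CV = SD/mean = 220/845 = 0.2604, hence k = 1/CV² = 14.8.
Then θ = mean/k = 845/14.8 = 57.3.

k ≈ 14.8, θ ≈ 57.3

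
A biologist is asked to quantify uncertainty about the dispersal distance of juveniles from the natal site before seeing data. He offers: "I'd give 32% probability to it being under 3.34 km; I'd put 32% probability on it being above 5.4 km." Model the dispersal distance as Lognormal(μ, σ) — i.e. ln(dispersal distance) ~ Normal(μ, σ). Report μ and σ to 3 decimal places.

μ ≈ 1.446, σ ≈ 0.514

If T ~ Lognormal(μ,σ) then ln T ~ Normal(μ,σ), so the p-quantile of ln T is μ + z_p·σ.
ln(3.34) = 1.206 and ln(5.4) = 1.686; z_{0.32} = -0.4677, z_{0.68} = 0.4677.
σ = (1.686 − 1.206)/(0.4677 − (-0.4677)) = 0.514.
μ = 1.206 − (-0.4677)·0.514 = 1.446.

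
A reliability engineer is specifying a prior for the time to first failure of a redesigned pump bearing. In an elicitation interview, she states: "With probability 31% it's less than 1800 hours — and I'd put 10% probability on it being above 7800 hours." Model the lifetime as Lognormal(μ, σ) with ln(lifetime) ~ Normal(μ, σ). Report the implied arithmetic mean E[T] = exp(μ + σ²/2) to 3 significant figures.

If T ~ Lognormal(μ,σ) then ln T ~ Normal(μ,σ), so the p-quantile of ln T is μ + z_p·σ.
ln(1800) = 7.496 and ln(7800) = 8.962; z_{0.31} = -0.4959, z_{0.9} = 1.282.
σ = (8.962 − 7.496)/(1.282 − (-0.4959)) = 0.825.
μ = 7.496 − (-0.4959)·0.825 = 7.905.
E[T] = exp(μ + σ²/2) = exp(7.905 + 0.3403) = 3810 hours.

E[T] ≈ 3810 hours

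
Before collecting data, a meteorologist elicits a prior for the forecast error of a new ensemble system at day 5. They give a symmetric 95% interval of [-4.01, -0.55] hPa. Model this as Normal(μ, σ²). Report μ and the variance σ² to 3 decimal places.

μ = -2.280, σ² = 0.779

A symmetric 95% interval runs μ ± z·σ with z = 1.96.
Half-width = 1.73, so σ = 1.73/1.96 = 0.8827 and σ² = 0.779.
μ is the interval midpoint, -2.280.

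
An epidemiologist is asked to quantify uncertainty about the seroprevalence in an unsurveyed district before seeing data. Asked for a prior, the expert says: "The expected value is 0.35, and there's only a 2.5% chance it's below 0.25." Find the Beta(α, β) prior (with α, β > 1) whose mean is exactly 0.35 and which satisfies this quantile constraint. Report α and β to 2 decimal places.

With mean 0.35 fixed, write α = 0.35s, β = 0.65s where s = α+β.
Need P(θ < 0.25) = 0.025 under Beta(0.35s, 0.65s). Normal approximation: (q−m)/√(m(1−m)/s) ≈ z_{0.025} = -1.96, so s ≈ 0.35·0.65·(-1.96)²/(0.25−0.35)² = 87.4.
At s = 87.4: P(θ<0.25) ≈ 0.020. Adjusting to match 0.025 gives s ≈ 79.99.
So α = 0.35·79.99 ≈ 28.00, β = 0.65·79.99 ≈ 51.99.

α ≈ 28.00, β ≈ 51.99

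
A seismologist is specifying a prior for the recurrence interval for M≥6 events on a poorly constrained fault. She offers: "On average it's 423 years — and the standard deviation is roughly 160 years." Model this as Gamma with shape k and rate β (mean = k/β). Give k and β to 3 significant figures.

k ≈ 6.99, β ≈ 0.0165

For Gamma(k, rate β): mean = k/β, variance = k/β², so CV = 1/√k.
CV = SD/mean = 160/423 = 0.3783, hence k = 1/CV² = 6.99.
Then β = k/mean = 6.99/423 = 0.0165.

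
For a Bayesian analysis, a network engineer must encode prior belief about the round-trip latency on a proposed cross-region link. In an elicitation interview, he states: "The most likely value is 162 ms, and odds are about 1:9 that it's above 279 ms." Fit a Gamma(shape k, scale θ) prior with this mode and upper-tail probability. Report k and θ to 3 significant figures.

Gamma(k,θ) with k>1 has mode (k−1)θ, so θ = 162/(k−1).
Need P(X < 279) = 0.9 with θ tied to k this way. Start at k = 2, θ = 162: P(X<279) ≈ 0.514.
Too low — raise k to concentrate. Iterating converges to k ≈ 7.42.
Then θ = 162/(7.42−1) ≈ 25.3.

k ≈ 7.42, θ ≈ 25.3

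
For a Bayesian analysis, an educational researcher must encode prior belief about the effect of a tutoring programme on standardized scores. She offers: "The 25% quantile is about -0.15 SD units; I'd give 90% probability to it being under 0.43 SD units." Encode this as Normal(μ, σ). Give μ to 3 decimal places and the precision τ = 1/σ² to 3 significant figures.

μ = 0.050, τ = 11.4

The p-quantile of Normal(μ,σ) is μ + z_p·σ, with z_{0.25} = -0.6745 and z_{0.9} = 1.282.
Eliminate σ: μ = (z₂·x₁ − z₁·x₂)/(z₂ − z₁) = (1.282·-0.15 − (-0.6745)·0.43)/1.956 = 0.050.
Then σ = (x₂ − x₁)/(z₂ − z₁) = (0.43 − -0.15)/1.956 = 0.297.
Precision τ = 1/σ² = 1/0.2965² = 11.4.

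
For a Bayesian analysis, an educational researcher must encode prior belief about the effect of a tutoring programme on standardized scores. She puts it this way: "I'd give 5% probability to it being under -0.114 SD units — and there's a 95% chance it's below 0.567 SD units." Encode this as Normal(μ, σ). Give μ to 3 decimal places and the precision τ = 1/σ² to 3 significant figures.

For Normal(μ,σ), the p-quantile is μ + z_p·σ. Here z_{0.05} = -1.645, z_{0.95} = 1.645.
So -0.114 = μ − 1.645σ and 0.567 = μ + 1.645σ.
Subtracting: σ = (0.567 − -0.114)/(1.645 − (-1.645)) = 0.207.
Then μ = -0.114 − (-1.645)·0.207 = 0.227.
Precision τ = 1/σ² = 1/0.207² = 23.3.

μ = 0.227, τ = 23.3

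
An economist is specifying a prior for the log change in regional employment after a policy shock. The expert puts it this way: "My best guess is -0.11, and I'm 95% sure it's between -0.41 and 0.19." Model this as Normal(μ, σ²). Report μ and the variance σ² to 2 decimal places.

A symmetric 95% interval runs μ ± z·σ with z = 1.96.
Half-width = 0.3, so σ = 0.3/1.96 = 0.153 and σ² = 0.02.
μ is the stated best guess, -0.11.

μ = -0.11, σ² = 0.02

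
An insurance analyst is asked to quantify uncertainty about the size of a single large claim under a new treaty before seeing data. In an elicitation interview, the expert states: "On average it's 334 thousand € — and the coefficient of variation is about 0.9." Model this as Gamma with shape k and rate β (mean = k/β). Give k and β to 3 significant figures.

k ≈ 1.23, β ≈ 0.0037

For Gamma(k, rate β): mean = k/β, variance = k/β², so CV = 1/√k.
CV = 0.9, hence k = 1/CV² = 1.23.
Then β = k/mean = 1.23/334 = 0.0037.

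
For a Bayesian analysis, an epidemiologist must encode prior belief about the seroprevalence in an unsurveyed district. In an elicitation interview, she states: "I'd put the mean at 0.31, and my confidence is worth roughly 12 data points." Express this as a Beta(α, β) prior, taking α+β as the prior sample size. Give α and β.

Under the effective-sample-size interpretation, Beta(α, β) has prior mean α/(α+β) and prior sample size α+β.
So α+β = 12 and α/(α+β) = 0.31, giving α = 0.31·12 = 3.72 and β = 12 − 3.72 = 8.28.

α = 3.72, β = 8.28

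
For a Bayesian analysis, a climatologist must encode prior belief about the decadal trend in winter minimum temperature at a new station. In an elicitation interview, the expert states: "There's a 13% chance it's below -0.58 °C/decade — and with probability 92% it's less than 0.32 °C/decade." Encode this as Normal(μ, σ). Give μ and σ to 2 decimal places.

For Normal(μ,σ), the p-quantile is μ + z_p·σ. Here z_{0.13} = -1.126, z_{0.92} = 1.405.
So -0.58 = μ − 1.126σ and 0.32 = μ + 1.405σ.
Subtracting: σ = (0.32 − -0.58)/(1.405 − (-1.126)) = 0.36.
Then μ = -0.58 − (-1.126)·0.36 = -0.18.

μ = -0.18, σ = 0.36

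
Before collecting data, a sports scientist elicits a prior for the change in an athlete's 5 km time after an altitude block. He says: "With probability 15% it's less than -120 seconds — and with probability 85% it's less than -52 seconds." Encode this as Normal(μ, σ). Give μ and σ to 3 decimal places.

For Normal(μ,σ), the p-quantile is μ + z_p·σ. Here z_{0.15} = -1.036, z_{0.85} = 1.036.
So -120 = μ − 1.036σ and -52 = μ + 1.036σ.
Subtracting: σ = (-52 − -120)/(1.036 − (-1.036)) = 32.805.
Then μ = -120 − (-1.036)·32.805 = -86.000.

μ = -86.000, σ = 32.805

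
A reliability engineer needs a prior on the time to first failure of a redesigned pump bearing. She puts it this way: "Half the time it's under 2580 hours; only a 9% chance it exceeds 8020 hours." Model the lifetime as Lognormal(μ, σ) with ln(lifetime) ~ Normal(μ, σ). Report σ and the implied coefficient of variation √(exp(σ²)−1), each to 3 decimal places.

If T ~ Lognormal(μ,σ) then ln T ~ Normal(μ,σ), so the p-quantile of ln T is μ + z_p·σ.
ln(2580) = 7.856 and ln(8020) = 8.99; z_{0.5} = 0, z_{0.91} = 1.341.
σ = (8.99 − 7.856)/(1.341 − (0)) = 0.846.
μ = 7.856 − (0)·0.846 = 7.856.
CV = √(exp(σ²)−1) = √(exp(0.7156)−1) = 1.022.

σ ≈ 0.846, CV ≈ 1.022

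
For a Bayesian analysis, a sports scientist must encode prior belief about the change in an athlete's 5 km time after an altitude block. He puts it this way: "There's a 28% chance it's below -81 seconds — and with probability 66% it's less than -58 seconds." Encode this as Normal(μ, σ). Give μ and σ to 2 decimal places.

μ = -67.53, σ = 23.11

For Normal(μ,σ), the p-quantile is μ + z_p·σ. Here z_{0.28} = -0.5828, z_{0.66} = 0.4125.
So -81 = μ − 0.5828σ and -58 = μ + 0.4125σ.
Subtracting: σ = (-58 − -81)/(0.4125 − (-0.5828)) = 23.11.
Then μ = -81 − (-0.5828)·23.11 = -67.53.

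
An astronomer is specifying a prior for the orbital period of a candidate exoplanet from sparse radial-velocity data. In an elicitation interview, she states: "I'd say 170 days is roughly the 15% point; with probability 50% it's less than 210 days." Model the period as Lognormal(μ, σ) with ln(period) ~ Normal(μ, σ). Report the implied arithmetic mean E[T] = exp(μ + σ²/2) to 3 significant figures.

If T ~ Lognormal(μ,σ) then ln T ~ Normal(μ,σ), so the p-quantile of ln T is μ + z_p·σ.
ln(170) = 5.136 and ln(210) = 5.347; z_{0.15} = -1.036, z_{0.5} = 0.
σ = (5.347 − 5.136)/(0 − (-1.036)) = 0.204.
μ = 5.136 − (-1.036)·0.204 = 5.347.
E[T] = exp(μ + σ²/2) = exp(5.347 + 0.0208) = 214 days.

E[T] ≈ 214 days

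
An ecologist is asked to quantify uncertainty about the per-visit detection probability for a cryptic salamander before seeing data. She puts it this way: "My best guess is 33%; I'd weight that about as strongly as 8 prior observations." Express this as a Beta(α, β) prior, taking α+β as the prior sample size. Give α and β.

Under the effective-sample-size interpretation, Beta(α, β) has prior mean α/(α+β) and prior sample size α+β.
So α+β = 8 and α/(α+β) = 0.33, giving α = 0.33·8 = 2.64 and β = 8 − 2.64 = 5.36.

α = 2.64, β = 5.36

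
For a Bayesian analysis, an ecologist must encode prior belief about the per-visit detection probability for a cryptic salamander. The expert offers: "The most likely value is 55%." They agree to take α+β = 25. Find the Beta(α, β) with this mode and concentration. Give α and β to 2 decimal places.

α = 13.65, β = 11.35

For α,β > 1 the Beta mode is (α−1)/(α+β−2). With α+β = 25, the mode is (α−1)/23.
Set (α−1)/23 = 0.55 → α = 1 + 0.55·23 = 13.65.
β = 25 − α = 11.35.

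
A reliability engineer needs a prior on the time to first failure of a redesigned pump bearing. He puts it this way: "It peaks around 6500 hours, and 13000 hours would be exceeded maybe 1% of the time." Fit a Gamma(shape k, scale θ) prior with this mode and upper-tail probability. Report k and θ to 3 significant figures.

k ≈ 11.2, θ ≈ 636

Gamma(k,θ) with k>1 has mode (k−1)θ, so θ = 6500/(k−1).
Need P(X < 13000) = 0.99 with θ tied to k this way. Start at k = 2, θ = 6500: P(X<13000) ≈ 0.594.
Too low — raise k to concentrate. Iterating converges to k ≈ 11.2.
Then θ = 6500/(11.2−1) ≈ 636.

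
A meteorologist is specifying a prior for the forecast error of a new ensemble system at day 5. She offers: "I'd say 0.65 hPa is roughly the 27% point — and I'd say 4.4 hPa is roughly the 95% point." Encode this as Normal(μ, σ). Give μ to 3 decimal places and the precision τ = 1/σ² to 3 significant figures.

μ = 1.668, τ = 0.362

For Normal(μ,σ), the p-quantile is μ + z_p·σ. Here z_{0.27} = -0.6128, z_{0.95} = 1.645.
So 0.65 = μ − 0.6128σ and 4.4 = μ + 1.645σ.
Subtracting: σ = (4.4 − 0.65)/(1.645 − (-0.6128)) = 1.661.
Then μ = 0.65 − (-0.6128)·1.661 = 1.668.
Precision τ = 1/σ² = 1/1.661² = 0.362.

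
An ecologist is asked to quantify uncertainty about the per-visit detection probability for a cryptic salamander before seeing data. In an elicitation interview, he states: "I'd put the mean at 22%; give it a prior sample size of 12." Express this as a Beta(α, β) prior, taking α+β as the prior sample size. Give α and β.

Under the effective-sample-size interpretation, Beta(α, β) has prior mean α/(α+β) and prior sample size α+β.
So α+β = 12 and α/(α+β) = 0.22, giving α = 0.22·12 = 2.64 and β = 12 − 2.64 = 9.36.

α = 2.64, β = 9.36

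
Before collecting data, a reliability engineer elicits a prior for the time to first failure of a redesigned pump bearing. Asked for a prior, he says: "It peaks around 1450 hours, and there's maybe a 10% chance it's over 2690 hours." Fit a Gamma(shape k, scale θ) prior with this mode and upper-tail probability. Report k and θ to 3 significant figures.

Gamma(k,θ) with k>1 has mode (k−1)θ, so θ = 1450/(k−1).
Need P(X < 2690) = 0.9 with θ tied to k this way. Start at k = 2, θ = 1450: P(X<2690) ≈ 0.553.
Too low — raise k to concentrate. Iterating converges to k ≈ 6.
Then θ = 1450/(6−1) ≈ 290.

k ≈ 6, θ ≈ 290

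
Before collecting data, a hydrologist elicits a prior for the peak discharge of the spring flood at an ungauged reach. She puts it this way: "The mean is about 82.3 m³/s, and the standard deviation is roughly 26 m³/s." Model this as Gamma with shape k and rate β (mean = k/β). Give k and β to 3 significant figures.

k ≈ 10, β ≈ 0.122

For Gamma(k, rate β): mean = k/β, variance = k/β², so CV = 1/√k.
CV = SD/mean = 26/82.3 = 0.3159, hence k = 1/CV² = 10.
Then β = k/mean = 10/82.3 = 0.122.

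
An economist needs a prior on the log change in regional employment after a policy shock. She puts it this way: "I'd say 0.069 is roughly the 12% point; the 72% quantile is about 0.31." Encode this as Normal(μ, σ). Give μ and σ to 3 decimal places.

μ = 0.230, σ = 0.137

For Normal(μ,σ), the p-quantile is μ + z_p·σ. Here z_{0.12} = -1.175, z_{0.72} = 0.5828.
So 0.069 = μ − 1.175σ and 0.31 = μ + 0.5828σ.
Subtracting: σ = (0.31 − 0.069)/(0.5828 − (-1.175)) = 0.137.
Then μ = 0.069 − (-1.175)·0.137 = 0.230.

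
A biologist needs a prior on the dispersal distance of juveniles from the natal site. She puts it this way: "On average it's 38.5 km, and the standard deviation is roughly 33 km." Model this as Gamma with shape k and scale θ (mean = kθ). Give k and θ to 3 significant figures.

For Gamma(k, scale θ): mean = kθ, variance = kθ², so CV = 1/√k.
CV = SD/mean = 33/38.5 = 0.8571, hence k = 1/CV² = 1.36.
Then θ = mean/k = 38.5/1.36 = 28.3.

k ≈ 1.36, θ ≈ 28.3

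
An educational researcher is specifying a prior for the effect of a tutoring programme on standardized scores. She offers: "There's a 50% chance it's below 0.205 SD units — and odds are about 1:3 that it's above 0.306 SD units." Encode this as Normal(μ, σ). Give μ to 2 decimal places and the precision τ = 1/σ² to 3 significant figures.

For Normal(μ,σ), the p-quantile is μ + z_p·σ. Here z_{0.5} = 0, z_{0.75} = 0.6745.
So 0.205 = μ + 0σ and 0.306 = μ + 0.6745σ.
Subtracting: σ = (0.306 − 0.205)/(0.6745 − (0)) = 0.15.
Then μ = 0.205 − (0)·0.15 = 0.20.
Precision τ = 1/σ² = 1/0.1497² = 44.6.

μ = 0.20, τ = 44.6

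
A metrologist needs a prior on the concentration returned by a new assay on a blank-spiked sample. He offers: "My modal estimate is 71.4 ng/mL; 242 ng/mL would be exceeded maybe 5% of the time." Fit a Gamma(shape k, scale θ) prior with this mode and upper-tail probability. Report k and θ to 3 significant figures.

Gamma(k,θ) with k>1 has mode (k−1)θ, so θ = 71.4/(k−1).
Need P(X < 242) = 0.95 with θ tied to k this way. Start at k = 2, θ = 71.4: P(X<242) ≈ 0.852.
Too low — raise k to concentrate. Iterating converges to k ≈ 2.74.
Then θ = 71.4/(2.74−1) ≈ 41.

k ≈ 2.74, θ ≈ 41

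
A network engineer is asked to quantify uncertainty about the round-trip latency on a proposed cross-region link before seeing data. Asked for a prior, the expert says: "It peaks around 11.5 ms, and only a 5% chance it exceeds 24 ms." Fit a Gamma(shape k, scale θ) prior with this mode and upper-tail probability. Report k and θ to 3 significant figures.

Gamma(k,θ) with k>1 has mode (k−1)θ, so θ = 11.5/(k−1).
Need P(X < 24) = 0.95 with θ tied to k this way. Start at k = 2, θ = 11.5: P(X<24) ≈ 0.617.
Too low — raise k to concentrate. Iterating converges to k ≈ 6.1.
Then θ = 11.5/(6.1−1) ≈ 2.25.

k ≈ 6.1, θ ≈ 2.25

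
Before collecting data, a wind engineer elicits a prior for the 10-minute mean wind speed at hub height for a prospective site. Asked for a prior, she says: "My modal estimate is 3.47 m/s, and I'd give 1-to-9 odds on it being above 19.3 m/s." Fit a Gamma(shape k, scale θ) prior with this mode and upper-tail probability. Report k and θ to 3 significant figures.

k ≈ 1.59, θ ≈ 5.92

Gamma(k,θ) with k>1 has mode (k−1)θ, so θ = 3.47/(k−1).
Need P(X < 19.3) = 0.9 with θ tied to k this way. Start at k = 2, θ = 3.47: P(X<19.3) ≈ 0.975.
Too high — lower k to spread out. Iterating converges to k ≈ 1.59.
Then θ = 3.47/(1.59−1) ≈ 5.92.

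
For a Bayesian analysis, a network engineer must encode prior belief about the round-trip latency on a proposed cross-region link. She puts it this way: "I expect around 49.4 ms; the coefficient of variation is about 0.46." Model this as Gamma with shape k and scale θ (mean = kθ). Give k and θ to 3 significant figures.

For Gamma(k, scale θ): mean = kθ, variance = kθ², so CV = 1/√k.
CV = 0.46, hence k = 1/CV² = 4.73.
Then θ = mean/k = 49.4/4.73 = 10.5.

k ≈ 4.73, θ ≈ 10.5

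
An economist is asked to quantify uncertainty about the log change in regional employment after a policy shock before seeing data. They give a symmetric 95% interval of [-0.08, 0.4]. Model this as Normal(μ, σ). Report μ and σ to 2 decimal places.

μ = 0.16, σ = 0.12

A symmetric 95% interval runs μ ± z·σ with z = 1.96.
Half-width = 0.24, so σ = 0.24/1.96 = 0.12.
μ is the interval midpoint, 0.16.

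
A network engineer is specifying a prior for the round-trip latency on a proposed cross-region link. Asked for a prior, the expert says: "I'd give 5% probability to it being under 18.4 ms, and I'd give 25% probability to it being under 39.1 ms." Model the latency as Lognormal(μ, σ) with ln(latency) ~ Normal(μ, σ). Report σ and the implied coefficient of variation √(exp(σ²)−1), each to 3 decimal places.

σ ≈ 0.777, CV ≈ 0.910

If T ~ Lognormal(μ,σ) then ln T ~ Normal(μ,σ), so the p-quantile of ln T is μ + z_p·σ.
ln(18.4) = 2.912 and ln(39.1) = 3.666; z_{0.05} = -1.645, z_{0.25} = -0.6745.
σ = (3.666 − 2.912)/(-0.6745 − (-1.645)) = 0.777.
μ = 2.912 − (-1.645)·0.777 = 4.190.
CV = √(exp(σ²)−1) = √(exp(0.6034)−1) = 0.910.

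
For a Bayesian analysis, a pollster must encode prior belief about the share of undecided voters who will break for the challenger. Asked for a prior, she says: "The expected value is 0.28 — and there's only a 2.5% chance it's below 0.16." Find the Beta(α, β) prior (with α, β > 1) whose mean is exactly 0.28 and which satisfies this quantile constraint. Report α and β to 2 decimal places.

α ≈ 12.51, β ≈ 32.18

With mean 0.28 fixed, write α = 0.28s, β = 0.72s where s = α+β.
Need P(θ < 0.16) = 0.025 under Beta(0.28s, 0.72s). Normal approximation: (q−m)/√(m(1−m)/s) ≈ z_{0.025} = -1.96, so s ≈ 0.28·0.72·(-1.96)²/(0.16−0.28)² = 53.8.
At s = 53.8: P(θ<0.16) ≈ 0.015. Adjusting to match 0.025 gives s ≈ 44.69.
So α = 0.28·44.69 ≈ 12.51, β = 0.72·44.69 ≈ 32.18.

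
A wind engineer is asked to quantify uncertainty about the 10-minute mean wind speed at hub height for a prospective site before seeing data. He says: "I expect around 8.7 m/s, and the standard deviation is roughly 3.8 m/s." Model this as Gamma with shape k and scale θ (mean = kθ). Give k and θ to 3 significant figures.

k ≈ 5.24, θ ≈ 1.66

For Gamma(k, scale θ): mean = kθ, variance = kθ², so CV = 1/√k.
CV = SD/mean = 3.8/8.7 = 0.4368, hence k = 1/CV² = 5.24.
Then θ = mean/k = 8.7/5.24 = 1.66.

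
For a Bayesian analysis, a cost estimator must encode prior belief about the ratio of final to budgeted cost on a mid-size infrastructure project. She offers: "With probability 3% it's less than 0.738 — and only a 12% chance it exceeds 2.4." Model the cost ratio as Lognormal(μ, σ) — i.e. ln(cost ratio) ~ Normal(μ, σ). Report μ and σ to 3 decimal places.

If T ~ Lognormal(μ,σ) then ln T ~ Normal(μ,σ), so the p-quantile of ln T is μ + z_p·σ.
ln(0.738) = -0.3038 and ln(2.4) = 0.8755; z_{0.03} = -1.881, z_{0.88} = 1.175.
σ = (0.8755 − -0.3038)/(1.175 − (-1.881)) = 0.386.
μ = -0.3038 − (-1.881)·0.386 = 0.422.

μ ≈ 0.422, σ ≈ 0.386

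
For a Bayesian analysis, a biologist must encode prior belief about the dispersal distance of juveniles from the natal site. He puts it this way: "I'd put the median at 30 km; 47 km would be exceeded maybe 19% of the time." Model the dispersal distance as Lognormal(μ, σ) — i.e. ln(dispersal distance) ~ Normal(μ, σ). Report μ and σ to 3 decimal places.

If T ~ Lognormal(μ,σ) then ln T ~ Normal(μ,σ), so the p-quantile of ln T is μ + z_p·σ.
ln(30) = 3.401 and ln(47) = 3.85; z_{0.5} = 0, z_{0.81} = 0.8779.
σ = (3.85 − 3.401)/(0.8779 − (0)) = 0.511.
μ = 3.401 − (0)·0.511 = 3.401.

μ ≈ 3.401, σ ≈ 0.511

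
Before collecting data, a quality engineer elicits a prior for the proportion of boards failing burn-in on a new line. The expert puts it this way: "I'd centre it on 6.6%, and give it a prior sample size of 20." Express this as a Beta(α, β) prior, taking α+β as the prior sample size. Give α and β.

α = 1.32, β = 18.68

Under the effective-sample-size interpretation, Beta(α, β) has prior mean α/(α+β) and prior sample size α+β.
So α+β = 20 and α/(α+β) = 0.066, giving α = 0.066·20 = 1.32 and β = 20 − 1.32 = 18.68.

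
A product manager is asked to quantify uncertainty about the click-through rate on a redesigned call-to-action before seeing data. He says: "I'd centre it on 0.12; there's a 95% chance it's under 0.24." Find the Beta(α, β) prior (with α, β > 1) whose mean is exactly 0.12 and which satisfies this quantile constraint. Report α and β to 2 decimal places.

α ≈ 2.99, β ≈ 21.93

With mean 0.12 fixed, write α = 0.12s, β = 0.88s where s = α+β.
Need P(θ < 0.24) = 0.95 under Beta(0.12s, 0.88s). Normal approximation: (q−m)/√(m(1−m)/s) ≈ z_{0.95} = 1.64, so s ≈ 0.12·0.88·(1.64)²/(0.24−0.12)² = 19.8.
At s = 19.8: P(θ<0.24) ≈ 0.933. Adjusting to match 0.95 gives s ≈ 24.92.
So α = 0.12·24.92 ≈ 2.99, β = 0.88·24.92 ≈ 21.93.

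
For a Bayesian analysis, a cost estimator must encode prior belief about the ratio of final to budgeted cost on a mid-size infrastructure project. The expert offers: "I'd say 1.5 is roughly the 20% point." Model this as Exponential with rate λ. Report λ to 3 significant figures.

P(T < 1.5) = 1 − e^(−λ·1.5) = 0.2, so λ = −ln(1−0.2)/1.5 = −ln(0.8)/1.5 = 0.149.

λ ≈ 0.149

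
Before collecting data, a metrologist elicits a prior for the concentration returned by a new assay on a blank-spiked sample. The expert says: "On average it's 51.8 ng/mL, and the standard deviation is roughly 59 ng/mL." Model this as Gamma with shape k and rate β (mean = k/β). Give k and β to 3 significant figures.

For Gamma(k, rate β): mean = k/β, variance = k/β², so CV = 1/√k.
CV = SD/mean = 59/51.8 = 1.139, hence k = 1/CV² = 0.771.
Then β = k/mean = 0.771/51.8 = 0.0149.

k ≈ 0.771, β ≈ 0.0149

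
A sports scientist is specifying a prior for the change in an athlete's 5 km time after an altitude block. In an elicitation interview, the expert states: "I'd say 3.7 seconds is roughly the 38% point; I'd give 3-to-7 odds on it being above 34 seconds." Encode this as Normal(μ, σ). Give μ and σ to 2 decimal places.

μ = 14.85, σ = 36.51

For Normal(μ,σ), the p-quantile is μ + z_p·σ. Here z_{0.38} = -0.3055, z_{0.7} = 0.5244.
So 3.7 = μ − 0.3055σ and 34 = μ + 0.5244σ.
Subtracting: σ = (34 − 3.7)/(0.5244 − (-0.3055)) = 36.51.
Then μ = 3.7 − (-0.3055)·36.51 = 14.85.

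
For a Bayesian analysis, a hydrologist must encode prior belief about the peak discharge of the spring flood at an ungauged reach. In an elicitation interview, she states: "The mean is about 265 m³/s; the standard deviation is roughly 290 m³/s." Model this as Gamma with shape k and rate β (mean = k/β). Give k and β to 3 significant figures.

k ≈ 0.835, β ≈ 0.00315

For Gamma(k, rate β): mean = k/β, variance = k/β², so CV = 1/√k.
CV = SD/mean = 290/265 = 1.094, hence k = 1/CV² = 0.835.
Then β = k/mean = 0.835/265 = 0.00315.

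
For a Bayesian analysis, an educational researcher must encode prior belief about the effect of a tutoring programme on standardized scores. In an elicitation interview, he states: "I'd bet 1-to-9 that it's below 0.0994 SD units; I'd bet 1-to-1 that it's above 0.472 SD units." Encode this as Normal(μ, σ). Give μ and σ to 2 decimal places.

The p-quantile of Normal(μ,σ) is μ + z_p·σ, with z_{0.1} = -1.282 and z_{0.5} = 0.
Eliminate σ: μ = (z₂·x₁ − z₁·x₂)/(z₂ − z₁) = (0·0.0994 − (-1.282)·0.472)/1.282 = 0.47.
Then σ = (x₂ − x₁)/(z₂ − z₁) = (0.472 − 0.0994)/1.282 = 0.29.

μ = 0.47, σ = 0.29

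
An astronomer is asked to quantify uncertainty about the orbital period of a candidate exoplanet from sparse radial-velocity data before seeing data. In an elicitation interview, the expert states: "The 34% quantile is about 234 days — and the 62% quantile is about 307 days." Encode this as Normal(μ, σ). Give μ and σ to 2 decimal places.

The p-quantile of Normal(μ,σ) is μ + z_p·σ, with z_{0.34} = -0.4125 and z_{0.62} = 0.3055.
Eliminate σ: μ = (z₂·x₁ − z₁·x₂)/(z₂ − z₁) = (0.3055·234 − (-0.4125)·307)/0.7179 = 275.94.
Then σ = (x₂ − x₁)/(z₂ − z₁) = (307 − 234)/0.7179 = 101.68.

μ = 275.94, σ = 101.68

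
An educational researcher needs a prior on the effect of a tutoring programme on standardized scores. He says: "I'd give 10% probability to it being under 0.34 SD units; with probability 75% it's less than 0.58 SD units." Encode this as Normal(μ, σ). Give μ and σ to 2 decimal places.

μ = 0.50, σ = 0.12

For Normal(μ,σ), the p-quantile is μ + z_p·σ. Here z_{0.1} = -1.282, z_{0.75} = 0.6745.
So 0.34 = μ − 1.282σ and 0.58 = μ + 0.6745σ.
Subtracting: σ = (0.58 − 0.34)/(0.6745 − (-1.282)) = 0.12.
Then μ = 0.34 − (-1.282)·0.12 = 0.50.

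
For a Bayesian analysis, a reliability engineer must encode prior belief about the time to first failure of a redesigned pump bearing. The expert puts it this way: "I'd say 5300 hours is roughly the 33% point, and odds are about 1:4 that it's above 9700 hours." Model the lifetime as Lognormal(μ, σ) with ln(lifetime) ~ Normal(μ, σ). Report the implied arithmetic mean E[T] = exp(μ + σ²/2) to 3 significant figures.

E[T] ≈ 7290 hours

If T ~ Lognormal(μ,σ) then ln T ~ Normal(μ,σ), so the p-quantile of ln T is μ + z_p·σ.
ln(5300) = 8.575 and ln(9700) = 9.18; z_{0.33} = -0.4399, z_{0.8} = 0.8416.
σ = (9.18 − 8.575)/(0.8416 − (-0.4399)) = 0.472.
μ = 8.575 − (-0.4399)·0.472 = 8.783.
E[T] = exp(μ + σ²/2) = exp(8.783 + 0.1112) = 7290 hours.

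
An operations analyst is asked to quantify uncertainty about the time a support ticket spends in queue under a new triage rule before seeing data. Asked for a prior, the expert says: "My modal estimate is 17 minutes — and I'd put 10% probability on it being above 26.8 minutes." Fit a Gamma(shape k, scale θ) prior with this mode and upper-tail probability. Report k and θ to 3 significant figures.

Gamma(k,θ) with k>1 has mode (k−1)θ, so θ = 17/(k−1).
Need P(X < 26.8) = 0.9 with θ tied to k this way. Start at k = 2, θ = 17: P(X<26.8) ≈ 0.467.
Too low — raise k to concentrate. Iterating converges to k ≈ 10.
Then θ = 17/(10−1) ≈ 1.88.

k ≈ 10, θ ≈ 1.88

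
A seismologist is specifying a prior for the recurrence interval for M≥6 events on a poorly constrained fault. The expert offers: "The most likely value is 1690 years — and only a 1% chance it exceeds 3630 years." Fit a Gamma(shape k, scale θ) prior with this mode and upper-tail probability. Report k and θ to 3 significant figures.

k ≈ 9.29, θ ≈ 204

Gamma(k,θ) with k>1 has mode (k−1)θ, so θ = 1690/(k−1).
Need P(X < 3630) = 0.99 with θ tied to k this way. Start at k = 2, θ = 1690: P(X<3630) ≈ 0.633.
Too low — raise k to concentrate. Iterating converges to k ≈ 9.29.
Then θ = 1690/(9.29−1) ≈ 204.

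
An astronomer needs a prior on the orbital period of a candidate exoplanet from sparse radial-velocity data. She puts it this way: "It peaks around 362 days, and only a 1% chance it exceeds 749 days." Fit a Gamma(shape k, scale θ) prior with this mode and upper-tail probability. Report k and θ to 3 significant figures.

Gamma(k,θ) with k>1 has mode (k−1)θ, so θ = 362/(k−1).
Need P(X < 749) = 0.99 with θ tied to k this way. Start at k = 2, θ = 362: P(X<749) ≈ 0.612.
Too low — raise k to concentrate. Iterating converges to k ≈ 10.2.
Then θ = 362/(10.2−1) ≈ 39.2.

k ≈ 10.2, θ ≈ 39.2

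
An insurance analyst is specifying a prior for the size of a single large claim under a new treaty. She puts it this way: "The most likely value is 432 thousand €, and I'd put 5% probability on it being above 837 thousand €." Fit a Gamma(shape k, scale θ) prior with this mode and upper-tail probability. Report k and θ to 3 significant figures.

k ≈ 7.35, θ ≈ 68.1

Gamma(k,θ) with k>1 has mode (k−1)θ, so θ = 432/(k−1).
Need P(X < 837) = 0.95 with θ tied to k this way. Start at k = 2, θ = 432: P(X<837) ≈ 0.577.
Too low — raise k to concentrate. Iterating converges to k ≈ 7.35.
Then θ = 432/(7.35−1) ≈ 68.1.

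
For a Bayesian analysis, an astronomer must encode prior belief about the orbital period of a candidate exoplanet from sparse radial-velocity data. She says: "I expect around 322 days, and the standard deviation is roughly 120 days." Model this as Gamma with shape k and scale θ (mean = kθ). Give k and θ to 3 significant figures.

For Gamma(k, scale θ): mean = kθ, variance = kθ², so CV = 1/√k.
CV = SD/mean = 120/322 = 0.3727, hence k = 1/CV² = 7.2.
Then θ = mean/k = 322/7.2 = 44.7.

k ≈ 7.2, θ ≈ 44.7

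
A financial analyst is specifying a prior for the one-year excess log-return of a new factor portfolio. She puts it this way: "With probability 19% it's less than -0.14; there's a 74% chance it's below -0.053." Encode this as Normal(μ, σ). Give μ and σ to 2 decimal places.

For Normal(μ,σ), the p-quantile is μ + z_p·σ. Here z_{0.19} = -0.8779, z_{0.74} = 0.6433.
So -0.14 = μ − 0.8779σ and -0.053 = μ + 0.6433σ.
Subtracting: σ = (-0.053 − -0.14)/(0.6433 − (-0.8779)) = 0.06.
Then μ = -0.14 − (-0.8779)·0.06 = -0.09.

μ = -0.09, σ = 0.06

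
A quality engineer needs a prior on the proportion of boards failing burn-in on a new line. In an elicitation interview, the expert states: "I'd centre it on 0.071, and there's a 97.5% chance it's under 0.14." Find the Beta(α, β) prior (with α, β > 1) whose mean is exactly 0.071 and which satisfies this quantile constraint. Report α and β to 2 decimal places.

With mean 0.071 fixed, write α = 0.071s, β = 0.929s where s = α+β.
Need P(θ < 0.14) = 0.975 under Beta(0.071s, 0.929s). Normal approximation: (q−m)/√(m(1−m)/s) ≈ z_{0.975} = 1.96, so s ≈ 0.071·0.929·(1.96)²/(0.14−0.071)² = 53.2.
At s = 53.2: P(θ<0.14) ≈ 0.957. Adjusting to match 0.975 gives s ≈ 72.26.
So α = 0.071·72.26 ≈ 5.13, β = 0.929·72.26 ≈ 67.13.

α ≈ 5.13, β ≈ 67.13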